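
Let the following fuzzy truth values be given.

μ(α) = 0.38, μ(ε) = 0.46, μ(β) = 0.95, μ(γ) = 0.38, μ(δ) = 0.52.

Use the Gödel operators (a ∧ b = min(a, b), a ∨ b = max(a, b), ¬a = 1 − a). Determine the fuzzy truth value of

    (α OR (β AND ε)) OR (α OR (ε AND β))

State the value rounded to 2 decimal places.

β AND ε = min(a, b) on (0.95, 0.46) = 0.46
α OR (β AND ε) = max(a, b) on (0.38, 0.46) = 0.46
ε AND β = min(a, b) on (0.46, 0.95) = 0.46
α OR (ε AND β) = max(a, b) on (0.38, 0.46) = 0.46
(α OR (β AND ε)) OR (α OR (ε AND β)) = max(a, b) on (0.46, 0.46) = 0.46

0.46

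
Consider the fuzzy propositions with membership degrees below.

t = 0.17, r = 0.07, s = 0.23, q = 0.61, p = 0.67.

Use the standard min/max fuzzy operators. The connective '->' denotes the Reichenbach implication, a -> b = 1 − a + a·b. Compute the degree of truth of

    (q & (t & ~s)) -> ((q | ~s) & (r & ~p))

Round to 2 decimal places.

~s = 1 − 0.23 = 0.77
t & ~s = min(a, b) on (0.17, 0.77) = 0.17
q & (t & ~s) = min(a, b) on (0.61, 0.17) = 0.17
~s = 1 − 0.23 = 0.77
q | ~s = max(a, b) on (0.61, 0.77) = 0.77
~p = 1 − 0.67 = 0.33
r & ~p = min(a, b) on (0.07, 0.33) = 0.07
(q | ~s) & (r & ~p) = min(a, b) on (0.77, 0.07) = 0.07
(q & (t & ~s)) -> ((q | ~s) & (r & ~p))  [Reichenbach: 1 − a + a·b] with a=0.17, b=0.07 → 0.84

0.84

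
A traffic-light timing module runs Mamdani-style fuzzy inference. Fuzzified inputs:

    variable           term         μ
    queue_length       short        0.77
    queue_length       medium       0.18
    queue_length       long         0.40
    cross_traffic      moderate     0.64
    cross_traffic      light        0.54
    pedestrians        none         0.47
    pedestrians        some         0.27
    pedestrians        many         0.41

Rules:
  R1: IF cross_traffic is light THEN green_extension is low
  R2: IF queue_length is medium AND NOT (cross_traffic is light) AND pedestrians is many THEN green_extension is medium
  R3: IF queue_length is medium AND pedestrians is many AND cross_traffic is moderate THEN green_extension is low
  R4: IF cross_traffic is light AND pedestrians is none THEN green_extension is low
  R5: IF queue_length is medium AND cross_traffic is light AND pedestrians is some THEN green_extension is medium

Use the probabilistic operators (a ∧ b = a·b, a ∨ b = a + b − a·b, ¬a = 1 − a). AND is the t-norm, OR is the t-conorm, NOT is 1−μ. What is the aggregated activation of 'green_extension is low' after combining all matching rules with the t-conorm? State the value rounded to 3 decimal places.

0.673

R1: light=0.54 → w = 0.5400
R2: medium=0.18, ¬light=1−0.54=0.46, many=0.41; AND[a·b] → w = 0.0339
R3: medium=0.18, many=0.41, moderate=0.64; AND[a·b] → w = 0.0472
R4: light=0.54, none=0.47; AND[a·b] → w = 0.2538
R5: medium=0.18, light=0.54, some=0.27; AND[a·b] → w = 0.0262
Rules with consequent 'low': {R1, R3, R4} → strengths 0.5400, 0.0472, 0.2538
Aggregate via t-conorm [a + b − a·b]: 0.6730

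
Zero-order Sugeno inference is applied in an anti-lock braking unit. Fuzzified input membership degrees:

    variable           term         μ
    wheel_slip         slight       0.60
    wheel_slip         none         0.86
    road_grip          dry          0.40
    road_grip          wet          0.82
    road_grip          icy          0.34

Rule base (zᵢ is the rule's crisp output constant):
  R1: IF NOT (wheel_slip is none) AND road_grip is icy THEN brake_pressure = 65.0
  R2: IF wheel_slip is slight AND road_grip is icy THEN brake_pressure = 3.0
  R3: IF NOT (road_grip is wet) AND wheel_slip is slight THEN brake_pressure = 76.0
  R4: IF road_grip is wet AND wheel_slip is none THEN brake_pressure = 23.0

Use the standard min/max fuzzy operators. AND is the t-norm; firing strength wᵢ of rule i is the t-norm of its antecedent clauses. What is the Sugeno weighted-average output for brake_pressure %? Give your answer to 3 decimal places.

R1 (z=65.0): ¬none=1−0.86=0.14, icy=0.34; AND[min(a, b)] → w = 0.14
R2 (z=3.0): slight=0.60, icy=0.34; AND[min(a, b)] → w = 0.34
R3 (z=76.0): ¬wet=1−0.82=0.18, slight=0.60; AND[min(a, b)] → w = 0.18
R4 (z=23.0): wet=0.82, none=0.86; AND[min(a, b)] → w = 0.82
Weighted average = (0.14·65.0 + 0.34·3.0 + 0.18·76.0 + 0.82·23.0) / (0.14 + 0.34 + 0.18 + 0.82)
  = 42.6600 / 1.4800 = 28.824

28.824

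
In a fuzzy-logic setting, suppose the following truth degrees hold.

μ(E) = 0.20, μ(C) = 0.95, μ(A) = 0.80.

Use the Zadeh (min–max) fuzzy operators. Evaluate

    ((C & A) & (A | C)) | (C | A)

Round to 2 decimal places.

0.95

C & A = min(a, b) on (0.95, 0.80) = 0.80
A | C = max(a, b) on (0.80, 0.95) = 0.95
(C & A) & (A | C) = min(a, b) on (0.80, 0.95) = 0.80
C | A = max(a, b) on (0.95, 0.80) = 0.95
((C & A) & (A | C)) | (C | A) = max(a, b) on (0.80, 0.95) = 0.95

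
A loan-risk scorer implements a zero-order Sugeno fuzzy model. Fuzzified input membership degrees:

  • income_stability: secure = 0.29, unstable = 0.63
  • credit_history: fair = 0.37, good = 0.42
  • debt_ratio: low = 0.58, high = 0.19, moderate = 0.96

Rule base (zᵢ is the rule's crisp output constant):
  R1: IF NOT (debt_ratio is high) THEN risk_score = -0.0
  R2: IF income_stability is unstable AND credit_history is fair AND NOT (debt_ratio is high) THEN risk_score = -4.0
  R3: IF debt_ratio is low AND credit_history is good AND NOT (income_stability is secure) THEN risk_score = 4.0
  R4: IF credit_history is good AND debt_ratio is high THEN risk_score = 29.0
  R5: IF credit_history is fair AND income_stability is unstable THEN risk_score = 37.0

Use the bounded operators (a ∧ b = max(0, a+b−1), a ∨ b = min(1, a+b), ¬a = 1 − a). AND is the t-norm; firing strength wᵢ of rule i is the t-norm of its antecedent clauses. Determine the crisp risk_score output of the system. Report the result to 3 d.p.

R1 (z=-0.0): ¬high=1−0.19=0.81 → w = 0.81
R2 (z=-4.0): unstable=0.63, fair=0.37, ¬high=1−0.19=0.81; AND[max(0, a+b−1)] → w = 0.00
R3 (z=4.0): low=0.58, good=0.42, ¬secure=1−0.29=0.71; AND[max(0, a+b−1)] → w = 0.00
R4 (z=29.0): good=0.42, high=0.19; AND[max(0, a+b−1)] → w = 0.00
R5 (z=37.0): fair=0.37, unstable=0.63; AND[max(0, a+b−1)] → w = 0.00
Weighted average = (0.81·-0.0 + 0.00·-4.0 + 0.00·4.0 + 0.00·29.0 + 0.00·37.0) / (0.81 + 0.00 + 0.00 + 0.00 + 0.00)
  = 0.0000 / 0.8100 = 0.000

0.000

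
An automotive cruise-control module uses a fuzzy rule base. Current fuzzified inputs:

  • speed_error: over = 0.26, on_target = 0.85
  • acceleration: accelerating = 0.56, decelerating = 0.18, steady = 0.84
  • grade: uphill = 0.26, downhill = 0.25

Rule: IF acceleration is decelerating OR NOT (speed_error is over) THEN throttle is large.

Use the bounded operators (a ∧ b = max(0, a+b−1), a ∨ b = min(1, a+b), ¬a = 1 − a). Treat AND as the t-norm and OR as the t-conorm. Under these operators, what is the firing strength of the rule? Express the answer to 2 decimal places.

0.92

firing strength: decelerating=0.18, ¬over=1−0.26=0.74; OR[min(1, a+b)] → w = 0.92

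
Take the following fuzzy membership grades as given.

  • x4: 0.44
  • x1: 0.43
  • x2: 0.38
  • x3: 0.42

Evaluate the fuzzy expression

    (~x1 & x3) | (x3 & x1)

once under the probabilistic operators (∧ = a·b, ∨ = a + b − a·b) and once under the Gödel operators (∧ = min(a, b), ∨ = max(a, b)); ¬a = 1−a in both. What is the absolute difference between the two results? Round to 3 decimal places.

0.043

Under probabilistic:
  ~x1 = 1 − 0.4300 = 0.5700
  ~x1 & x3 = a·b on (0.5700, 0.4200) = 0.2394
  x3 & x1 = a·b on (0.4200, 0.4300) = 0.1806
  (~x1 & x3) | (x3 & x1) = a + b − a·b on (0.2394, 0.1806) = 0.3768
  → value = 0.3768
Under Gödel:
  ~x1 = 1 − 0.43 = 0.57
  ~x1 & x3 = min(a, b) on (0.57, 0.42) = 0.42
  x3 & x1 = min(a, b) on (0.42, 0.43) = 0.42
  (~x1 & x3) | (x3 & x1) = max(a, b) on (0.42, 0.42) = 0.42
  → value = 0.4200
|0.3768 − 0.4200| = 0.043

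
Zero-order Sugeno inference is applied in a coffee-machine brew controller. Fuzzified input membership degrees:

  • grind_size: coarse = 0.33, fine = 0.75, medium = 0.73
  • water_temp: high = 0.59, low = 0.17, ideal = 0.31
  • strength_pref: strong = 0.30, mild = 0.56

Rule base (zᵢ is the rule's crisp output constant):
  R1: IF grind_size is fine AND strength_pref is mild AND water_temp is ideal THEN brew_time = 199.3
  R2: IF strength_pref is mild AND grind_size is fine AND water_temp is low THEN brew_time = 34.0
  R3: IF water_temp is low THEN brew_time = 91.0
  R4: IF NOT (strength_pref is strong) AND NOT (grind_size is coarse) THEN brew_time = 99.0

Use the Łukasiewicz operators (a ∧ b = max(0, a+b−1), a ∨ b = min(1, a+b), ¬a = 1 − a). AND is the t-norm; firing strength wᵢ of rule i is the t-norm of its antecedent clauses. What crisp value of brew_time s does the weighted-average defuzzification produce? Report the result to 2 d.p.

R1 (z=199.3): fine=0.75, mild=0.56, ideal=0.31; AND[max(0, a+b−1)] → w = 0.00
R2 (z=34.0): mild=0.56, fine=0.75, low=0.17; AND[max(0, a+b−1)] → w = 0.00
R3 (z=91.0): low=0.17 → w = 0.17
R4 (z=99.0): ¬strong=1−0.30=0.70, ¬coarse=1−0.33=0.67; AND[max(0, a+b−1)] → w = 0.37
Weighted average = (0.00·199.3 + 0.00·34.0 + 0.17·91.0 + 0.37·99.0) / (0.00 + 0.00 + 0.17 + 0.37)
  = 52.1000 / 0.5400 = 96.48

96.48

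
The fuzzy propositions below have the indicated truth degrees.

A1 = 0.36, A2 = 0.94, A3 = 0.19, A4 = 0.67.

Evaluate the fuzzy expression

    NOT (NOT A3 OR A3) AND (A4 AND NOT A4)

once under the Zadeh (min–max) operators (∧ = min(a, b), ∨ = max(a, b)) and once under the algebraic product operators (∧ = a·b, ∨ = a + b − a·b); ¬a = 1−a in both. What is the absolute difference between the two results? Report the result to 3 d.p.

0.156

Under Zadeh (min–max):
  NOT A3 = 1 − 0.19 = 0.81
  NOT A3 OR A3 = max(a, b) on (0.81, 0.19) = 0.81
  NOT (NOT A3 OR A3) = 1 − 0.81 = 0.19
  NOT A4 = 1 − 0.67 = 0.33
  A4 AND NOT A4 = min(a, b) on (0.67, 0.33) = 0.33
  NOT (NOT A3 OR A3) AND (A4 AND NOT A4) = min(a, b) on (0.19, 0.33) = 0.19
  → value = 0.1900
Under algebraic product:
  NOT A3 = 1 − 0.1900 = 0.8100
  NOT A3 OR A3 = a + b − a·b on (0.8100, 0.1900) = 0.8461
  NOT (NOT A3 OR A3) = 1 − 0.8461 = 0.1539
  NOT A4 = 1 − 0.6700 = 0.3300
  A4 AND NOT A4 = a·b on (0.6700, 0.3300) = 0.2211
  NOT (NOT A3 OR A3) AND (A4 AND NOT A4) = a·b on (0.1539, 0.2211) = 0.0340
  → value = 0.0340
|0.1900 − 0.0340| = 0.156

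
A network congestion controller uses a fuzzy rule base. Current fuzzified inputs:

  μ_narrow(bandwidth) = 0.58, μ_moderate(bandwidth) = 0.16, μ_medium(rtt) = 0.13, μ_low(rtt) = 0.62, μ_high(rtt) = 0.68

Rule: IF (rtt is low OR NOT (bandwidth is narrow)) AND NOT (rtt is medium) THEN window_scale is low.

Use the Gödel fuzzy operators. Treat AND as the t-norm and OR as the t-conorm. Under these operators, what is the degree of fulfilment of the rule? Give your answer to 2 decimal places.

firing strength: (low=0.62 OR ¬narrow=1−0.58=0.42) = 0.62; AND[min(a, b)] with ¬medium=1−0.13=0.87 → w = 0.62

0.62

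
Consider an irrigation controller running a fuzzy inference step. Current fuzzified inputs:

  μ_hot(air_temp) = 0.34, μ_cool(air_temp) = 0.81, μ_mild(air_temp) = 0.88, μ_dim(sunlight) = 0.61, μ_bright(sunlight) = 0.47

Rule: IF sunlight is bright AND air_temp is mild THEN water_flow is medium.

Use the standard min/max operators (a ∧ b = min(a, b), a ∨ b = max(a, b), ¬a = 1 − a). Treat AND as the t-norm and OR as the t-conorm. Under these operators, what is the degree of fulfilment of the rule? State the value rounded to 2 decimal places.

firing strength: bright=0.47, mild=0.88; AND[min(a, b)] → w = 0.47

0.47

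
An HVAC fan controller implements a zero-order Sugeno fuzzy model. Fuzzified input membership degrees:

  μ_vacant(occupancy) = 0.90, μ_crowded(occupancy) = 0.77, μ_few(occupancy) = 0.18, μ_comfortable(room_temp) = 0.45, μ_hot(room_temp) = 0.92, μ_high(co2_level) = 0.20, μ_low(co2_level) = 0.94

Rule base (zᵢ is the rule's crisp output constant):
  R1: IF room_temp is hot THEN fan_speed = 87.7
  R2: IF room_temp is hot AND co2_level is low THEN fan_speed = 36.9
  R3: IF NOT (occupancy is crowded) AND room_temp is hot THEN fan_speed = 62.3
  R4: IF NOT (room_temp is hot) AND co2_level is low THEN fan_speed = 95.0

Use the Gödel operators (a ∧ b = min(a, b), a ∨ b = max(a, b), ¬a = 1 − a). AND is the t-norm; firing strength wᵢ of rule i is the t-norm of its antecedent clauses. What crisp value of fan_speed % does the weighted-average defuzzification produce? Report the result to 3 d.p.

R1 (z=87.7): hot=0.92 → w = 0.92
R2 (z=36.9): hot=0.92, low=0.94; AND[min(a, b)] → w = 0.92
R3 (z=62.3): ¬crowded=1−0.77=0.23, hot=0.92; AND[min(a, b)] → w = 0.23
R4 (z=95.0): ¬hot=1−0.92=0.08, low=0.94; AND[min(a, b)] → w = 0.08
Weighted average = (0.92·87.7 + 0.92·36.9 + 0.23·62.3 + 0.08·95.0) / (0.92 + 0.92 + 0.23 + 0.08)
  = 136.5610 / 2.1500 = 63.517

63.517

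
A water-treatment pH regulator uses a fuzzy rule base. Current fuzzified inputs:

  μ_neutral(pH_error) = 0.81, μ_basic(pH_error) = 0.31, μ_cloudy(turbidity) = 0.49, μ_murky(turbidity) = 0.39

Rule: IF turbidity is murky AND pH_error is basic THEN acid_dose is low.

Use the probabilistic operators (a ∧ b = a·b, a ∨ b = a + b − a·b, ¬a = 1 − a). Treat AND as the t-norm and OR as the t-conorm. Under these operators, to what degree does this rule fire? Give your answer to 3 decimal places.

firing strength: murky=0.39, basic=0.31; AND[a·b] → w = 0.1209

0.121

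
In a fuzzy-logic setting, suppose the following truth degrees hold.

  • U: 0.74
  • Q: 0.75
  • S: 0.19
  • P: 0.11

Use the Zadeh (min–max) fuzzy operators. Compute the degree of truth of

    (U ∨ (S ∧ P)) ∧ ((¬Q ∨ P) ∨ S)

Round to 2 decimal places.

0.25

S ∧ P = min(a, b) on (0.19, 0.11) = 0.11
U ∨ (S ∧ P) = max(a, b) on (0.74, 0.11) = 0.74
¬Q = 1 − 0.75 = 0.25
¬Q ∨ P = max(a, b) on (0.25, 0.11) = 0.25
(¬Q ∨ P) ∨ S = max(a, b) on (0.25, 0.19) = 0.25
(U ∨ (S ∧ P)) ∧ ((¬Q ∨ P) ∨ S) = min(a, b) on (0.74, 0.25) = 0.25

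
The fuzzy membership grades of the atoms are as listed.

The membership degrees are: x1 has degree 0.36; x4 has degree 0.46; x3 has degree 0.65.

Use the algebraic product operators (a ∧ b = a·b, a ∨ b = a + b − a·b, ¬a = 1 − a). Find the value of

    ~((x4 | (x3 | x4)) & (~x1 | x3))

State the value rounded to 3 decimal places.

x3 | x4 = a + b − a·b on (0.6500, 0.4600) = 0.8110
x4 | (x3 | x4) = a + b − a·b on (0.4600, 0.8110) = 0.8979
~x1 = 1 − 0.3600 = 0.6400
~x1 | x3 = a + b − a·b on (0.6400, 0.6500) = 0.8740
(x4 | (x3 | x4)) & (~x1 | x3) = a·b on (0.8979, 0.8740) = 0.7848
~((x4 | (x3 | x4)) & (~x1 | x3)) = 1 − 0.7848 = 0.2152

0.215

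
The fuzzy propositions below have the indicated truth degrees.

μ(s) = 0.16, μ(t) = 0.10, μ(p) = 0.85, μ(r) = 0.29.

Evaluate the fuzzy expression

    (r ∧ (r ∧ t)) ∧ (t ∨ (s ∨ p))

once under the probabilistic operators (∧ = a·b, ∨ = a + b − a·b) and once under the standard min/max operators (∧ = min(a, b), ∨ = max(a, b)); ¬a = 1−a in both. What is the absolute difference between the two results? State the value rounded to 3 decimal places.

0.093

Under probabilistic:
  r ∧ t = a·b on (0.2900, 0.1000) = 0.0290
  r ∧ (r ∧ t) = a·b on (0.2900, 0.0290) = 0.0084
  s ∨ p = a + b − a·b on (0.1600, 0.8500) = 0.8740
  t ∨ (s ∨ p) = a + b − a·b on (0.1000, 0.8740) = 0.8866
  (r ∧ (r ∧ t)) ∧ (t ∨ (s ∨ p)) = a·b on (0.0084, 0.8866) = 0.0075
  → value = 0.0075
Under standard min/max:
  r ∧ t = min(a, b) on (0.29, 0.10) = 0.10
  r ∧ (r ∧ t) = min(a, b) on (0.29, 0.10) = 0.10
  s ∨ p = max(a, b) on (0.16, 0.85) = 0.85
  t ∨ (s ∨ p) = max(a, b) on (0.10, 0.85) = 0.85
  (r ∧ (r ∧ t)) ∧ (t ∨ (s ∨ p)) = min(a, b) on (0.10, 0.85) = 0.10
  → value = 0.1000
|0.0075 − 0.1000| = 0.093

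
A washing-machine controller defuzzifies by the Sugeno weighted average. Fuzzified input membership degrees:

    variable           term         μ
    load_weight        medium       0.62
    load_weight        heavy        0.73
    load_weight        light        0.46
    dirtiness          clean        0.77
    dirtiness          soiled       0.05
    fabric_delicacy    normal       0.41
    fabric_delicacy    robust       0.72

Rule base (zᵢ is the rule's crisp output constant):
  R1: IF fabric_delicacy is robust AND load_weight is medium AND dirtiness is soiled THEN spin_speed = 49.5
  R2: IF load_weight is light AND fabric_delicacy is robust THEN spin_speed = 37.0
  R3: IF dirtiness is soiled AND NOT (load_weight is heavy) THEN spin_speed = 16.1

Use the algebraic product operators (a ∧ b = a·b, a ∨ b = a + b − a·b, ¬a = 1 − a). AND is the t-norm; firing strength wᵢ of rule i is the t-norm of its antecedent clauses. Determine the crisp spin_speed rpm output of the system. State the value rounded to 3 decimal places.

36.991

R1 (z=49.5): robust=0.72, medium=0.62, soiled=0.05; AND[a·b] → w = 0.0223
R2 (z=37.0): light=0.46, robust=0.72; AND[a·b] → w = 0.3312
R3 (z=16.1): soiled=0.05, ¬heavy=1−0.73=0.27; AND[a·b] → w = 0.0135
Weighted average = (0.0223·49.5 + 0.3312·37.0 + 0.0135·16.1) / (0.0223 + 0.3312 + 0.0135)
  = 13.5766 / 0.3670 = 36.991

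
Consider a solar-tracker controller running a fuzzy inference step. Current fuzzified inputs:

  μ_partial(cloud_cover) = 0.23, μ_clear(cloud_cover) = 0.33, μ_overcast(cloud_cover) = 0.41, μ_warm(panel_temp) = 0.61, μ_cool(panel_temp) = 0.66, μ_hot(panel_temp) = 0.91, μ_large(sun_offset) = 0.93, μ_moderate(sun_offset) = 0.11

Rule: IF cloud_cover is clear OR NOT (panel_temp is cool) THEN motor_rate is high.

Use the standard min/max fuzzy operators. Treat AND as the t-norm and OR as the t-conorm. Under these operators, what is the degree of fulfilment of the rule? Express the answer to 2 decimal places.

firing strength: clear=0.33, ¬cool=1−0.66=0.34; OR[max(a, b)] → w = 0.34

0.34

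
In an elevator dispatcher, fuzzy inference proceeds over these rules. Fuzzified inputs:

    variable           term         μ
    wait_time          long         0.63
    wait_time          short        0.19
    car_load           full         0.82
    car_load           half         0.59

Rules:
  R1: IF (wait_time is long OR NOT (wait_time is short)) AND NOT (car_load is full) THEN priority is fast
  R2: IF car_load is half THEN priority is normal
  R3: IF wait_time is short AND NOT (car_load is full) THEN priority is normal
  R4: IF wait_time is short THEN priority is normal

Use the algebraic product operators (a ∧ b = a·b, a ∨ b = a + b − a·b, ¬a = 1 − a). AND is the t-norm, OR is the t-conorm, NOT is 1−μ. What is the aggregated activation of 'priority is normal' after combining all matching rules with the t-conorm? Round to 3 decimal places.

R1: (long=0.63 OR ¬short=1−0.19=0.81) = 0.9297; AND[a·b] with ¬full=1−0.82=0.18 → w = 0.1673
R2: half=0.59 → w = 0.5900
R3: short=0.19, ¬full=1−0.82=0.18; AND[a·b] → w = 0.0342
R4: short=0.19 → w = 0.1900
Rules with consequent 'normal': {R2, R3, R4} → strengths 0.5900, 0.0342, 0.1900
Aggregate via t-conorm [a + b − a·b]: 0.6793

0.679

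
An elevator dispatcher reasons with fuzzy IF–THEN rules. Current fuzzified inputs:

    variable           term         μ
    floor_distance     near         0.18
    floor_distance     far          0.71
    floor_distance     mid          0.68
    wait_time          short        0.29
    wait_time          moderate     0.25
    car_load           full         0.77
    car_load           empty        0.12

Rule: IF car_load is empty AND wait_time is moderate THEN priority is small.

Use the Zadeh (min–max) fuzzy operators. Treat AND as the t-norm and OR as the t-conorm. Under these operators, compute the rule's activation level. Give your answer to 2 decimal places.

firing strength: empty=0.12, moderate=0.25; AND[min(a, b)] → w = 0.12

0.12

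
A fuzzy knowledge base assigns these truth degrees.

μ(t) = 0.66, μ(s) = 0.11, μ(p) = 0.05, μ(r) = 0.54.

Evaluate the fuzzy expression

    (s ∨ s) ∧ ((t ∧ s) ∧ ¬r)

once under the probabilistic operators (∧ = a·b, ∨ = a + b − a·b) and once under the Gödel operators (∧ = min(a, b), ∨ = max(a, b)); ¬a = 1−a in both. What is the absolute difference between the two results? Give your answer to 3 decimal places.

Under probabilistic:
  s ∨ s = a + b − a·b on (0.1100, 0.1100) = 0.2079
  t ∧ s = a·b on (0.6600, 0.1100) = 0.0726
  ¬r = 1 − 0.5400 = 0.4600
  (t ∧ s) ∧ ¬r = a·b on (0.0726, 0.4600) = 0.0334
  (s ∨ s) ∧ ((t ∧ s) ∧ ¬r) = a·b on (0.2079, 0.0334) = 0.0069
  → value = 0.0069
Under Gödel:
  s ∨ s = max(a, b) on (0.11, 0.11) = 0.11
  t ∧ s = min(a, b) on (0.66, 0.11) = 0.11
  ¬r = 1 − 0.54 = 0.46
  (t ∧ s) ∧ ¬r = min(a, b) on (0.11, 0.46) = 0.11
  (s ∨ s) ∧ ((t ∧ s) ∧ ¬r) = min(a, b) on (0.11, 0.11) = 0.11
  → value = 0.1100
|0.0069 − 0.1100| = 0.103

0.103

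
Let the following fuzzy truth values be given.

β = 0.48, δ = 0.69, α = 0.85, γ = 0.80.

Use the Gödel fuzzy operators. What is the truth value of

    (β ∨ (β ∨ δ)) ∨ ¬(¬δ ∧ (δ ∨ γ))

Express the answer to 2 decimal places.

0.69

β ∨ δ = max(a, b) on (0.48, 0.69) = 0.69
β ∨ (β ∨ δ) = max(a, b) on (0.48, 0.69) = 0.69
¬δ = 1 − 0.69 = 0.31
δ ∨ γ = max(a, b) on (0.69, 0.80) = 0.80
¬δ ∧ (δ ∨ γ) = min(a, b) on (0.31, 0.80) = 0.31
¬(¬δ ∧ (δ ∨ γ)) = 1 − 0.31 = 0.69
(β ∨ (β ∨ δ)) ∨ ¬(¬δ ∧ (δ ∨ γ)) = max(a, b) on (0.69, 0.69) = 0.69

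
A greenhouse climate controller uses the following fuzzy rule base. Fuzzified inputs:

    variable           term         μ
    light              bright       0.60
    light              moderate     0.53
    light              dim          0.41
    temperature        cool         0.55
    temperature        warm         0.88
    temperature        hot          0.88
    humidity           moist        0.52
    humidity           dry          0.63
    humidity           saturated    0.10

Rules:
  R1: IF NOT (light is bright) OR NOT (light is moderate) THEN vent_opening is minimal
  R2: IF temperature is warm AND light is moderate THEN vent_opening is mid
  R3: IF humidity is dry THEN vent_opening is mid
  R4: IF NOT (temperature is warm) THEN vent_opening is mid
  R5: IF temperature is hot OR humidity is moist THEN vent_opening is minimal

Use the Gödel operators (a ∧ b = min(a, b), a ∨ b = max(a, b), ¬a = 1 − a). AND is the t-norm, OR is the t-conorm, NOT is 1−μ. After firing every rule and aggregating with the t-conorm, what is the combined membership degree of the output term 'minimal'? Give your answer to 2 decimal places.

0.88

R1: ¬bright=1−0.60=0.40, ¬moderate=1−0.53=0.47; OR[max(a, b)] → w = 0.47
R2: warm=0.88, moderate=0.53; AND[min(a, b)] → w = 0.53
R3: dry=0.63 → w = 0.63
R4: ¬warm=1−0.88=0.12 → w = 0.12
R5: hot=0.88, moist=0.52; OR[max(a, b)] → w = 0.88
Rules with consequent 'minimal': {R1, R5} → strengths 0.47, 0.88
Aggregate via t-conorm [max(a, b)]: 0.88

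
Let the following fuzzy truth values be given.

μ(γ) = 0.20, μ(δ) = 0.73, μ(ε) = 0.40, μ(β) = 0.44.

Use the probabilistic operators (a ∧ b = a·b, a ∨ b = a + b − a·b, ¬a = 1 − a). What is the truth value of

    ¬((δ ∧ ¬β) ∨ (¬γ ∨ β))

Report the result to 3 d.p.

0.066

¬β = 1 − 0.4400 = 0.5600
δ ∧ ¬β = a·b on (0.7300, 0.5600) = 0.4088
¬γ = 1 − 0.2000 = 0.8000
¬γ ∨ β = a + b − a·b on (0.8000, 0.4400) = 0.8880
(δ ∧ ¬β) ∨ (¬γ ∨ β) = a + b − a·b on (0.4088, 0.8880) = 0.9338
¬((δ ∧ ¬β) ∨ (¬γ ∨ β)) = 1 − 0.9338 = 0.0662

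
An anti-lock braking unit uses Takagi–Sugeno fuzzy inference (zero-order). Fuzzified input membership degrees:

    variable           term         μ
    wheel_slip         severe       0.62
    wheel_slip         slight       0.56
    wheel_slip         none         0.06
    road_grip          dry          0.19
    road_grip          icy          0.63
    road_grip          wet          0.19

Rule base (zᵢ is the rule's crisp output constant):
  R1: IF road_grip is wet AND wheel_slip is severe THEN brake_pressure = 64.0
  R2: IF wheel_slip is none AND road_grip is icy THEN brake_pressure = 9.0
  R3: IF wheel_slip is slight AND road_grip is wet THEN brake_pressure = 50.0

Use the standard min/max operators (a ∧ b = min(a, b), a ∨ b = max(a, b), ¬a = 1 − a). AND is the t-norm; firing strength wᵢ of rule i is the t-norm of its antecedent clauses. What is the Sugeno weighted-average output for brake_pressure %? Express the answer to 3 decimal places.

R1 (z=64.0): wet=0.19, severe=0.62; AND[min(a, b)] → w = 0.19
R2 (z=9.0): none=0.06, icy=0.63; AND[min(a, b)] → w = 0.06
R3 (z=50.0): slight=0.56, wet=0.19; AND[min(a, b)] → w = 0.19
Weighted average = (0.19·64.0 + 0.06·9.0 + 0.19·50.0) / (0.19 + 0.06 + 0.19)
  = 22.2000 / 0.4400 = 50.455

50.455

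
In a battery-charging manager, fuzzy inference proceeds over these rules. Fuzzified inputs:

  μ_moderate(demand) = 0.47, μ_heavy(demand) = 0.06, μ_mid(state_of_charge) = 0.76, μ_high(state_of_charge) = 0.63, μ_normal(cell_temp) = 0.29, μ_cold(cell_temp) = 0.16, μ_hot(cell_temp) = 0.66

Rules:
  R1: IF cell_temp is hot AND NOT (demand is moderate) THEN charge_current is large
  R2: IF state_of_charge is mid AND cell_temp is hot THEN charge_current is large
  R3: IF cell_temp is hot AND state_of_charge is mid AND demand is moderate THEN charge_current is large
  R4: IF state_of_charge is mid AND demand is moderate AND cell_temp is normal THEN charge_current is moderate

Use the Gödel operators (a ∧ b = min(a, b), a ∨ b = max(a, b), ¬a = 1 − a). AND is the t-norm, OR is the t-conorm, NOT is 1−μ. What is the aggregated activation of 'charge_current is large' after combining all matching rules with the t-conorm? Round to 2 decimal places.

R1: hot=0.66, ¬moderate=1−0.47=0.53; AND[min(a, b)] → w = 0.53
R2: mid=0.76, hot=0.66; AND[min(a, b)] → w = 0.66
R3: hot=0.66, mid=0.76, moderate=0.47; AND[min(a, b)] → w = 0.47
R4: mid=0.76, moderate=0.47, normal=0.29; AND[min(a, b)] → w = 0.29
Rules with consequent 'large': {R1, R2, R3} → strengths 0.53, 0.66, 0.47
Aggregate via t-conorm [max(a, b)]: 0.66

0.66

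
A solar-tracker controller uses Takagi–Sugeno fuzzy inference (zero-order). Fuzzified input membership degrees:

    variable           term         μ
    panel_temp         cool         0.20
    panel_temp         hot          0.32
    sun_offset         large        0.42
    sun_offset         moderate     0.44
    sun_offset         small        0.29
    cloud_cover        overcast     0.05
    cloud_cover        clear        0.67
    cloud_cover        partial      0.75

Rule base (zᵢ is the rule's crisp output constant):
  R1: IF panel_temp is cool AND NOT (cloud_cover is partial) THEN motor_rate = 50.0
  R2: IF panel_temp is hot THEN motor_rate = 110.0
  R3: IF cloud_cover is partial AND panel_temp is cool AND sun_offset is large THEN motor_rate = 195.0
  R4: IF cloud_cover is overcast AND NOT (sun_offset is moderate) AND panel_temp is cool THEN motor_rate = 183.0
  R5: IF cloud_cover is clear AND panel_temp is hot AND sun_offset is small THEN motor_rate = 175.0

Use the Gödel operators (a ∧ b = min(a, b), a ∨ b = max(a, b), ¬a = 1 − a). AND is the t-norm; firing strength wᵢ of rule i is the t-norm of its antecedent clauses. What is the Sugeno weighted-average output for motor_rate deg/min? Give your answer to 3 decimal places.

135.943

R1 (z=50.0): cool=0.20, ¬partial=1−0.75=0.25; AND[min(a, b)] → w = 0.20
R2 (z=110.0): hot=0.32 → w = 0.32
R3 (z=195.0): partial=0.75, cool=0.20, large=0.42; AND[min(a, b)] → w = 0.20
R4 (z=183.0): overcast=0.05, ¬moderate=1−0.44=0.56, cool=0.20; AND[min(a, b)] → w = 0.05
R5 (z=175.0): clear=0.67, hot=0.32, small=0.29; AND[min(a, b)] → w = 0.29
Weighted average = (0.20·50.0 + 0.32·110.0 + 0.20·195.0 + 0.05·183.0 + 0.29·175.0) / (0.20 + 0.32 + 0.20 + 0.05 + 0.29)
  = 144.1000 / 1.0600 = 135.943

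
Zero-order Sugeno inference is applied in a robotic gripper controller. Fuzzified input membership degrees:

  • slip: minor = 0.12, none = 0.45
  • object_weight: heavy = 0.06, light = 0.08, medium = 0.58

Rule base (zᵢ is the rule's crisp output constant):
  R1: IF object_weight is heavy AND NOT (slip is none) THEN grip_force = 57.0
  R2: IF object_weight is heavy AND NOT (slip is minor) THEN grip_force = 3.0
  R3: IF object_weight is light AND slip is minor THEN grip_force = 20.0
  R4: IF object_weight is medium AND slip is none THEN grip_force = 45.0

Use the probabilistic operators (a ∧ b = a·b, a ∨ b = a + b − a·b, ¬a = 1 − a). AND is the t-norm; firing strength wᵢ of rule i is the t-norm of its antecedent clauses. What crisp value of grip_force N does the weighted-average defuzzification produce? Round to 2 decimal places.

R1 (z=57.0): heavy=0.06, ¬none=1−0.45=0.55; AND[a·b] → w = 0.0330
R2 (z=3.0): heavy=0.06, ¬minor=1−0.12=0.88; AND[a·b] → w = 0.0528
R3 (z=20.0): light=0.08, minor=0.12; AND[a·b] → w = 0.0096
R4 (z=45.0): medium=0.58, none=0.45; AND[a·b] → w = 0.2610
Weighted average = (0.0330·57.0 + 0.0528·3.0 + 0.0096·20.0 + 0.2610·45.0) / (0.0330 + 0.0528 + 0.0096 + 0.2610)
  = 13.9764 / 0.3564 = 39.22

39.22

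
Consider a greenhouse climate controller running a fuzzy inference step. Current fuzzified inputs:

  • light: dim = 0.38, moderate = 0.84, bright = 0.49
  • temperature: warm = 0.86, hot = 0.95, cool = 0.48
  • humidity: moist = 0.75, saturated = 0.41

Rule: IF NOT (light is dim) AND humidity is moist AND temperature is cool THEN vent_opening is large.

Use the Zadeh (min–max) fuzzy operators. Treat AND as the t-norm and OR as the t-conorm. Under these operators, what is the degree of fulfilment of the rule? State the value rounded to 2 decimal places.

0.48

firing strength: ¬dim=1−0.38=0.62, moist=0.75, cool=0.48; AND[min(a, b)] → w = 0.48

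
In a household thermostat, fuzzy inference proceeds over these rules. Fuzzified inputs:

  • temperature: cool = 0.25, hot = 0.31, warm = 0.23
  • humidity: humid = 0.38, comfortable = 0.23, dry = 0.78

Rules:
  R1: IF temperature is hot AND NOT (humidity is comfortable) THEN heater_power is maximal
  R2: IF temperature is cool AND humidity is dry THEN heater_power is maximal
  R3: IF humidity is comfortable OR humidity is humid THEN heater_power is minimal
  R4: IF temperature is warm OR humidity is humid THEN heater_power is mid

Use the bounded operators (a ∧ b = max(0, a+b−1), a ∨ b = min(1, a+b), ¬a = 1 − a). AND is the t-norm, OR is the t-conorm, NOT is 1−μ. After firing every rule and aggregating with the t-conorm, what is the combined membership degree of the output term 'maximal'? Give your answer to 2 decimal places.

R1: hot=0.31, ¬comfortable=1−0.23=0.77; AND[max(0, a+b−1)] → w = 0.08
R2: cool=0.25, dry=0.78; AND[max(0, a+b−1)] → w = 0.03
R3: comfortable=0.23, humid=0.38; OR[min(1, a+b)] → w = 0.61
R4: warm=0.23, humid=0.38; OR[min(1, a+b)] → w = 0.61
Rules with consequent 'maximal': {R1, R2} → strengths 0.08, 0.03
Aggregate via t-conorm [min(1, a+b)]: 0.11

0.11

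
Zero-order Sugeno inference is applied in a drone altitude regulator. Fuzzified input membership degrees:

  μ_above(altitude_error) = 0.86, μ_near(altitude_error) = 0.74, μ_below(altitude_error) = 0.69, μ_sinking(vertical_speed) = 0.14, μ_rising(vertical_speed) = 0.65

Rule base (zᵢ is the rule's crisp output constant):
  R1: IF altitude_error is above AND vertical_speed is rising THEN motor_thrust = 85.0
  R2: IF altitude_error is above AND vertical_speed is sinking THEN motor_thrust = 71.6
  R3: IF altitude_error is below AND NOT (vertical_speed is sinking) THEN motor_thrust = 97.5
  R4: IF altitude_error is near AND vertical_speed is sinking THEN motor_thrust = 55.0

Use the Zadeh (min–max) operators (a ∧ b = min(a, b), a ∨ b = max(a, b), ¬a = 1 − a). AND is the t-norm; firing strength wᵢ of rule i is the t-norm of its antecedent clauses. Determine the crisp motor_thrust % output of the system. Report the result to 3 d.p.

86.573

R1 (z=85.0): above=0.86, rising=0.65; AND[min(a, b)] → w = 0.65
R2 (z=71.6): above=0.86, sinking=0.14; AND[min(a, b)] → w = 0.14
R3 (z=97.5): below=0.69, ¬sinking=1−0.14=0.86; AND[min(a, b)] → w = 0.69
R4 (z=55.0): near=0.74, sinking=0.14; AND[min(a, b)] → w = 0.14
Weighted average = (0.65·85.0 + 0.14·71.6 + 0.69·97.5 + 0.14·55.0) / (0.65 + 0.14 + 0.69 + 0.14)
  = 140.2490 / 1.6200 = 86.573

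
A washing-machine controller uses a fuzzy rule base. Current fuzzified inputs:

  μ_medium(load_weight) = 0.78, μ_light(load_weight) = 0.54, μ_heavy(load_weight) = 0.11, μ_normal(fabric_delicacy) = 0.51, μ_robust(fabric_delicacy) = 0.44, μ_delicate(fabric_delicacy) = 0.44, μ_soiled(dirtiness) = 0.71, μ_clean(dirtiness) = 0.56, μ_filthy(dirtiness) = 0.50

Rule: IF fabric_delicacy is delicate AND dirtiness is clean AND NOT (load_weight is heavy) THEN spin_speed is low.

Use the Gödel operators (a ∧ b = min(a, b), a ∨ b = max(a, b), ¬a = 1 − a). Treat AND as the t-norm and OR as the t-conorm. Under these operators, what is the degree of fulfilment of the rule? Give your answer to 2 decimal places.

0.44

firing strength: delicate=0.44, clean=0.56, ¬heavy=1−0.11=0.89; AND[min(a, b)] → w = 0.44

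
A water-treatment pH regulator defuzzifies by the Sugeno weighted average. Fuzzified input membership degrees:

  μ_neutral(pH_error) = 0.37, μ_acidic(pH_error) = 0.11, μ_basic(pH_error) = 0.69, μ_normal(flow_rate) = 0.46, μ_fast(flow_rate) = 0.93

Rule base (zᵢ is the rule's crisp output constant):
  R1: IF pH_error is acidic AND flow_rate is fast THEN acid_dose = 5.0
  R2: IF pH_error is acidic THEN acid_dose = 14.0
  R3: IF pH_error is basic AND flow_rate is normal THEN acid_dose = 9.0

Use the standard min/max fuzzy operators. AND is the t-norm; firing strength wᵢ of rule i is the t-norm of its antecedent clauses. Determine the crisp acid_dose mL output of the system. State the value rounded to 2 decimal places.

R1 (z=5.0): acidic=0.11, fast=0.93; AND[min(a, b)] → w = 0.11
R2 (z=14.0): acidic=0.11 → w = 0.11
R3 (z=9.0): basic=0.69, normal=0.46; AND[min(a, b)] → w = 0.46
Weighted average = (0.11·5.0 + 0.11·14.0 + 0.46·9.0) / (0.11 + 0.11 + 0.46)
  = 6.2300 / 0.6800 = 9.16

9.16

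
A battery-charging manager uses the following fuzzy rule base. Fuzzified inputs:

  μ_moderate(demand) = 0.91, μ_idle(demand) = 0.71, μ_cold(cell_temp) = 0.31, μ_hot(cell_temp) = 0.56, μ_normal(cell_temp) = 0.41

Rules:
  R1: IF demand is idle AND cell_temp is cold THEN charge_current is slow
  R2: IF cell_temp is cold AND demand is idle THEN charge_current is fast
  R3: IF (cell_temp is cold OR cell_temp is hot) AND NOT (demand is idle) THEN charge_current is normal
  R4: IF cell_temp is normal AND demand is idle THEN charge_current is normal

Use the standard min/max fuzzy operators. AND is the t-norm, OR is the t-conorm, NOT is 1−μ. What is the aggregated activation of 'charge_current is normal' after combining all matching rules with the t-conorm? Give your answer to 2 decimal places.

R1: idle=0.71, cold=0.31; AND[min(a, b)] → w = 0.31
R2: cold=0.31, idle=0.71; AND[min(a, b)] → w = 0.31
R3: (cold=0.31 OR hot=0.56) = 0.56; AND[min(a, b)] with ¬idle=1−0.71=0.29 → w = 0.29
R4: normal=0.41, idle=0.71; AND[min(a, b)] → w = 0.41
Rules with consequent 'normal': {R3, R4} → strengths 0.29, 0.41
Aggregate via t-conorm [max(a, b)]: 0.41

0.41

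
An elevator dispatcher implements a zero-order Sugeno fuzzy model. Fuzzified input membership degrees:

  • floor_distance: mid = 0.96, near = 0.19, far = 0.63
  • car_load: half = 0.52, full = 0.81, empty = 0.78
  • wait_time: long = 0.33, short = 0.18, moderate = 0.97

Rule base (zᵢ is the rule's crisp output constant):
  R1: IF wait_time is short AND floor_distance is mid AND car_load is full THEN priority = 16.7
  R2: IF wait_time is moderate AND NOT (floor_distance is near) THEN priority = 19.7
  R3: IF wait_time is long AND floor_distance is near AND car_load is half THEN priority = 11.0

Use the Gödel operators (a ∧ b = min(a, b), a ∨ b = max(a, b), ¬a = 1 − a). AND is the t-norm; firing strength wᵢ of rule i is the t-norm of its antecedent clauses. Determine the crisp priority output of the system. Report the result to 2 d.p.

17.84

R1 (z=16.7): short=0.18, mid=0.96, full=0.81; AND[min(a, b)] → w = 0.18
R2 (z=19.7): moderate=0.97, ¬near=1−0.19=0.81; AND[min(a, b)] → w = 0.81
R3 (z=11.0): long=0.33, near=0.19, half=0.52; AND[min(a, b)] → w = 0.19
Weighted average = (0.18·16.7 + 0.81·19.7 + 0.19·11.0) / (0.18 + 0.81 + 0.19)
  = 21.0530 / 1.1800 = 17.84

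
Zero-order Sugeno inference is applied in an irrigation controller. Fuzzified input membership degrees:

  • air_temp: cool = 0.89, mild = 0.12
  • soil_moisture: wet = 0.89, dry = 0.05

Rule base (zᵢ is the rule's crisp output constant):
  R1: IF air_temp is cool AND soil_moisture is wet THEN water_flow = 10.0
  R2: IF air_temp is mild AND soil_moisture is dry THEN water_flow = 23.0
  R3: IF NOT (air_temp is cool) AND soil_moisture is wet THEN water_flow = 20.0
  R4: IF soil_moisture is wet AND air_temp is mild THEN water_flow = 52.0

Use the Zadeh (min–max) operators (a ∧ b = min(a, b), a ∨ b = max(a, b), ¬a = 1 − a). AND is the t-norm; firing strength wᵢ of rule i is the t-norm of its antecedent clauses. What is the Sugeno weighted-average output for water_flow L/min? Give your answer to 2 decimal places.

15.80

R1 (z=10.0): cool=0.89, wet=0.89; AND[min(a, b)] → w = 0.89
R2 (z=23.0): mild=0.12, dry=0.05; AND[min(a, b)] → w = 0.05
R3 (z=20.0): ¬cool=1−0.89=0.11, wet=0.89; AND[min(a, b)] → w = 0.11
R4 (z=52.0): wet=0.89, mild=0.12; AND[min(a, b)] → w = 0.12
Weighted average = (0.89·10.0 + 0.05·23.0 + 0.11·20.0 + 0.12·52.0) / (0.89 + 0.05 + 0.11 + 0.12)
  = 18.4900 / 1.1700 = 15.80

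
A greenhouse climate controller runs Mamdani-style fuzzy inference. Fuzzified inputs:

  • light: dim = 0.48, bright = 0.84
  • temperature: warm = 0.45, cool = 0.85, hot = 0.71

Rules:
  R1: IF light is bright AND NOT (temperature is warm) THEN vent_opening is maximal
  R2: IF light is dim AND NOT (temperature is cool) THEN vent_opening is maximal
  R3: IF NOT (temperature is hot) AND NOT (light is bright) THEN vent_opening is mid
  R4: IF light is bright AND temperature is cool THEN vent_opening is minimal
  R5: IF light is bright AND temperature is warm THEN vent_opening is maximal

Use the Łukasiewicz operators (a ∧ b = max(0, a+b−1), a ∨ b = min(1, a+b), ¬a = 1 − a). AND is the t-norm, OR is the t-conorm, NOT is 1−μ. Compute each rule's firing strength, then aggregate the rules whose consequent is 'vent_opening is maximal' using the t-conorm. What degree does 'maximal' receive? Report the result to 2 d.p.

0.68

R1: bright=0.84, ¬warm=1−0.45=0.55; AND[max(0, a+b−1)] → w = 0.39
R2: dim=0.48, ¬cool=1−0.85=0.15; AND[max(0, a+b−1)] → w = 0.00
R3: ¬hot=1−0.71=0.29, ¬bright=1−0.84=0.16; AND[max(0, a+b−1)] → w = 0.00
R4: bright=0.84, cool=0.85; AND[max(0, a+b−1)] → w = 0.69
R5: bright=0.84, warm=0.45; AND[max(0, a+b−1)] → w = 0.29
Rules with consequent 'maximal': {R1, R2, R5} → strengths 0.39, 0.00, 0.29
Aggregate via t-conorm [min(1, a+b)]: 0.68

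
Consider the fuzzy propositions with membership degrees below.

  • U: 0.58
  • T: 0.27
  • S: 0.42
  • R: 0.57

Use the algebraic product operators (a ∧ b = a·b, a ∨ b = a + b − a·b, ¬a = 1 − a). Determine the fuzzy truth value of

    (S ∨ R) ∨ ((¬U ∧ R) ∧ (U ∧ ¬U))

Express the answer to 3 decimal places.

0.765

S ∨ R = a + b − a·b on (0.4200, 0.5700) = 0.7506
¬U = 1 − 0.5800 = 0.4200
¬U ∧ R = a·b on (0.4200, 0.5700) = 0.2394
¬U = 1 − 0.5800 = 0.4200
U ∧ ¬U = a·b on (0.5800, 0.4200) = 0.2436
(¬U ∧ R) ∧ (U ∧ ¬U) = a·b on (0.2394, 0.2436) = 0.0583
(S ∨ R) ∨ ((¬U ∧ R) ∧ (U ∧ ¬U)) = a + b − a·b on (0.7506, 0.0583) = 0.7651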